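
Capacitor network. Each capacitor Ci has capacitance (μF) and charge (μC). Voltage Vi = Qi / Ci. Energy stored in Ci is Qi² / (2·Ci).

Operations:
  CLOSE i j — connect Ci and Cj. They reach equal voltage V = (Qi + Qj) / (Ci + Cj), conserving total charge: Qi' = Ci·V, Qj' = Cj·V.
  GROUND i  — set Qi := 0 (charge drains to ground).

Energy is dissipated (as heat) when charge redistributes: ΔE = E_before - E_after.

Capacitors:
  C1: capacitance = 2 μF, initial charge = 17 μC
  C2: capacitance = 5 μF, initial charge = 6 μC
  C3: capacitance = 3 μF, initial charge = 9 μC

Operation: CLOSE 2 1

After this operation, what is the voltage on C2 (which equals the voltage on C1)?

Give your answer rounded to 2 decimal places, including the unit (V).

Answer: 3.29 V

Derivation:
Initial: C1(2μF, Q=17μC, V=8.50V), C2(5μF, Q=6μC, V=1.20V), C3(3μF, Q=9μC, V=3.00V)
Op 1: CLOSE 2-1: Q_total=23.00, C_total=7.00, V=3.29; Q2=16.43, Q1=6.57; dissipated=38.064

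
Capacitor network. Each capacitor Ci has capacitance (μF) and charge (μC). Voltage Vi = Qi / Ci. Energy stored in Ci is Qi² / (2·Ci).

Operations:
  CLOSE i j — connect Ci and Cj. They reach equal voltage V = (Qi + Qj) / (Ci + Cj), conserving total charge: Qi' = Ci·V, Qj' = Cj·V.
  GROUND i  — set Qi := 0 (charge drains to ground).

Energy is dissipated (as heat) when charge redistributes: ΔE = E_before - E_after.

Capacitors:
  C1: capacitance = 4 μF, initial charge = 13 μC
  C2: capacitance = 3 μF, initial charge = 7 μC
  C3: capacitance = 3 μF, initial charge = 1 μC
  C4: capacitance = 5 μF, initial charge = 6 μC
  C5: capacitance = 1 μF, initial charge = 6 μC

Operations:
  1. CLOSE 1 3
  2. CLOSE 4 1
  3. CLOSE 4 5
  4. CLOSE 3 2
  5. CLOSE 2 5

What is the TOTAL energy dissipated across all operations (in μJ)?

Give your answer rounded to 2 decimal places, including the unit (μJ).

Answer: 16.32 μJ

Derivation:
Initial: C1(4μF, Q=13μC, V=3.25V), C2(3μF, Q=7μC, V=2.33V), C3(3μF, Q=1μC, V=0.33V), C4(5μF, Q=6μC, V=1.20V), C5(1μF, Q=6μC, V=6.00V)
Op 1: CLOSE 1-3: Q_total=14.00, C_total=7.00, V=2.00; Q1=8.00, Q3=6.00; dissipated=7.292
Op 2: CLOSE 4-1: Q_total=14.00, C_total=9.00, V=1.56; Q4=7.78, Q1=6.22; dissipated=0.711
Op 3: CLOSE 4-5: Q_total=13.78, C_total=6.00, V=2.30; Q4=11.48, Q5=2.30; dissipated=8.230
Op 4: CLOSE 3-2: Q_total=13.00, C_total=6.00, V=2.17; Q3=6.50, Q2=6.50; dissipated=0.083
Op 5: CLOSE 2-5: Q_total=8.80, C_total=4.00, V=2.20; Q2=6.60, Q5=2.20; dissipated=0.006
Total dissipated: 16.323 μJ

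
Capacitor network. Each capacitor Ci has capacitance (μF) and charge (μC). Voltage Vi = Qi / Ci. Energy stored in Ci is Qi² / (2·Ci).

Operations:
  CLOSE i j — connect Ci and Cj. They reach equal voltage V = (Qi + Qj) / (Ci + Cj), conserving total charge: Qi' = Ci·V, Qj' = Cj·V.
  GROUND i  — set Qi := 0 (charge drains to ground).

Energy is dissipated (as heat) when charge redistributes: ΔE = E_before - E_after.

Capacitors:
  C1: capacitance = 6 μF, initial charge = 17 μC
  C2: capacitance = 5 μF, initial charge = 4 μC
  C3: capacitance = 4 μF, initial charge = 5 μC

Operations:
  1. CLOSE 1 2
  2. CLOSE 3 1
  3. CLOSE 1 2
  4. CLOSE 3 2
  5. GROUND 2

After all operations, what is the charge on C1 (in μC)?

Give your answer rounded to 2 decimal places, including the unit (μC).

Initial: C1(6μF, Q=17μC, V=2.83V), C2(5μF, Q=4μC, V=0.80V), C3(4μF, Q=5μC, V=1.25V)
Op 1: CLOSE 1-2: Q_total=21.00, C_total=11.00, V=1.91; Q1=11.45, Q2=9.55; dissipated=5.638
Op 2: CLOSE 3-1: Q_total=16.45, C_total=10.00, V=1.65; Q3=6.58, Q1=9.87; dissipated=0.521
Op 3: CLOSE 1-2: Q_total=19.42, C_total=11.00, V=1.77; Q1=10.59, Q2=8.83; dissipated=0.095
Op 4: CLOSE 3-2: Q_total=15.41, C_total=9.00, V=1.71; Q3=6.85, Q2=8.56; dissipated=0.016
Op 5: GROUND 2: Q2=0; energy lost=7.328
Final charges: Q1=10.59, Q2=0.00, Q3=6.85

Answer: 10.59 μC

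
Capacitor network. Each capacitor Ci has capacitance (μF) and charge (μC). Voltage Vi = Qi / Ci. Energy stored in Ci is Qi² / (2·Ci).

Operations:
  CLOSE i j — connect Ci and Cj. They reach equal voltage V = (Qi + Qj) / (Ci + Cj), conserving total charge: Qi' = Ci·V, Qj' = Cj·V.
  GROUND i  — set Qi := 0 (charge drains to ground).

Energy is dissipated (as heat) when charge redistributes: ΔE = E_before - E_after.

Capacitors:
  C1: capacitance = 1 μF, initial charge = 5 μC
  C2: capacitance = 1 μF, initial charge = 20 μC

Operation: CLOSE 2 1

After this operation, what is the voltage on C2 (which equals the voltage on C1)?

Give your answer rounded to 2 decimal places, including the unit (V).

Initial: C1(1μF, Q=5μC, V=5.00V), C2(1μF, Q=20μC, V=20.00V)
Op 1: CLOSE 2-1: Q_total=25.00, C_total=2.00, V=12.50; Q2=12.50, Q1=12.50; dissipated=56.250

Answer: 12.50 V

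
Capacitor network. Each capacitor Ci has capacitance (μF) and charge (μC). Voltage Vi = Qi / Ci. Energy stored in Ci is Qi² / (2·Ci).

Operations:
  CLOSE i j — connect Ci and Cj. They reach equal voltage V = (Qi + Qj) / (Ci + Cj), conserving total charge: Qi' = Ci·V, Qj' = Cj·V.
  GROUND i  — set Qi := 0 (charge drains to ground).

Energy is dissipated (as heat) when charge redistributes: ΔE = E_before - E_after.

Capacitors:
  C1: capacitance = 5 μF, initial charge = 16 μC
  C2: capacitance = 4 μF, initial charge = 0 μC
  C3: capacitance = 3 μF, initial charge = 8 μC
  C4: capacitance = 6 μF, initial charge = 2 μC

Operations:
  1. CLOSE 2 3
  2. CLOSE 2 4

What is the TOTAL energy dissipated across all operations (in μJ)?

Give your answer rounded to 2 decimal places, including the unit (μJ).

Initial: C1(5μF, Q=16μC, V=3.20V), C2(4μF, Q=0μC, V=0.00V), C3(3μF, Q=8μC, V=2.67V), C4(6μF, Q=2μC, V=0.33V)
Op 1: CLOSE 2-3: Q_total=8.00, C_total=7.00, V=1.14; Q2=4.57, Q3=3.43; dissipated=6.095
Op 2: CLOSE 2-4: Q_total=6.57, C_total=10.00, V=0.66; Q2=2.63, Q4=3.94; dissipated=0.786
Total dissipated: 6.882 μJ

Answer: 6.88 μJ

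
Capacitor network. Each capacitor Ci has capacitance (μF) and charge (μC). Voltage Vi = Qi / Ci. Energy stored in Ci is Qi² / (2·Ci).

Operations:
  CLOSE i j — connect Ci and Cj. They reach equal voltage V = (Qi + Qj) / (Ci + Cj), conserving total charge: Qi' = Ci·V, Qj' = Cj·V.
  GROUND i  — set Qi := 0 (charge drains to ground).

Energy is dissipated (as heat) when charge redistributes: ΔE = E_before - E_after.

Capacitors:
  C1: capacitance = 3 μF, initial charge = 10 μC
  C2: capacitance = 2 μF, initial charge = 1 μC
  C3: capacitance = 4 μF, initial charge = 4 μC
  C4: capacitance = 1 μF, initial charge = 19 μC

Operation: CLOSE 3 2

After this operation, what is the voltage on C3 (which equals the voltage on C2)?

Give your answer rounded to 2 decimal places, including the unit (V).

Initial: C1(3μF, Q=10μC, V=3.33V), C2(2μF, Q=1μC, V=0.50V), C3(4μF, Q=4μC, V=1.00V), C4(1μF, Q=19μC, V=19.00V)
Op 1: CLOSE 3-2: Q_total=5.00, C_total=6.00, V=0.83; Q3=3.33, Q2=1.67; dissipated=0.167

Answer: 0.83 V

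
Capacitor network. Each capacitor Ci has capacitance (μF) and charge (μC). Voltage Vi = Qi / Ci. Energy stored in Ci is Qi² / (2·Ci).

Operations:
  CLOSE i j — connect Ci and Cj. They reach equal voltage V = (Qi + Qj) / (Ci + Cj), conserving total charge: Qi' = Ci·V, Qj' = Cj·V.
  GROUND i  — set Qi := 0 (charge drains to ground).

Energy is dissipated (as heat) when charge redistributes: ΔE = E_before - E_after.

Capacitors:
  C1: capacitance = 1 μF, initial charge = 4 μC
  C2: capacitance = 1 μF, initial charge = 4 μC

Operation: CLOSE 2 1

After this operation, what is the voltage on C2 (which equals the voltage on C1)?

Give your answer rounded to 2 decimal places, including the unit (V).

Initial: C1(1μF, Q=4μC, V=4.00V), C2(1μF, Q=4μC, V=4.00V)
Op 1: CLOSE 2-1: Q_total=8.00, C_total=2.00, V=4.00; Q2=4.00, Q1=4.00; dissipated=0.000

Answer: 4.00 V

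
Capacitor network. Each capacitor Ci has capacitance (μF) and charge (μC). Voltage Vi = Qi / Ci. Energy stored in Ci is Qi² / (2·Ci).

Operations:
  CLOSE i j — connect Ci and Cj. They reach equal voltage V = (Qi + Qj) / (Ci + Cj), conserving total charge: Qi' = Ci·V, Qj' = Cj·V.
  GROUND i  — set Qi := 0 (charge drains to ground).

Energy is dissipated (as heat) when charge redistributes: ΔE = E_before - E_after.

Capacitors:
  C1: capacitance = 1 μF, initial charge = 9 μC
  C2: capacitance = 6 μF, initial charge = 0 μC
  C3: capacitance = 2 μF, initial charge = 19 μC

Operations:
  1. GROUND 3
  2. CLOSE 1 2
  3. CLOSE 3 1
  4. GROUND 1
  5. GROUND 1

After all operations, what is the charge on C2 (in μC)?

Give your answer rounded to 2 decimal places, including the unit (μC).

Initial: C1(1μF, Q=9μC, V=9.00V), C2(6μF, Q=0μC, V=0.00V), C3(2μF, Q=19μC, V=9.50V)
Op 1: GROUND 3: Q3=0; energy lost=90.250
Op 2: CLOSE 1-2: Q_total=9.00, C_total=7.00, V=1.29; Q1=1.29, Q2=7.71; dissipated=34.714
Op 3: CLOSE 3-1: Q_total=1.29, C_total=3.00, V=0.43; Q3=0.86, Q1=0.43; dissipated=0.551
Op 4: GROUND 1: Q1=0; energy lost=0.092
Op 5: GROUND 1: Q1=0; energy lost=0.000
Final charges: Q1=0.00, Q2=7.71, Q3=0.86

Answer: 7.71 μC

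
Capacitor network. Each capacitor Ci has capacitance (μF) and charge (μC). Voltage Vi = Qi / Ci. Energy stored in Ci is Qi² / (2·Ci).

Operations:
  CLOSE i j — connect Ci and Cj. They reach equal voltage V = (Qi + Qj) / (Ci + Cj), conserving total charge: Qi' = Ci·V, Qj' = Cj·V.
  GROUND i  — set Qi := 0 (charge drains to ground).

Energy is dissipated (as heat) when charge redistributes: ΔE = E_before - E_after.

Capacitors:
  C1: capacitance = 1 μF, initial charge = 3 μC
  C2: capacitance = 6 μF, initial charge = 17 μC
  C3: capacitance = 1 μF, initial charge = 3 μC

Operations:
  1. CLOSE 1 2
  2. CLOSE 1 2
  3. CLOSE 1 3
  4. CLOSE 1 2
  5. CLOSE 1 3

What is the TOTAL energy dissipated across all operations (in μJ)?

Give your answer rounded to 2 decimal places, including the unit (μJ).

Initial: C1(1μF, Q=3μC, V=3.00V), C2(6μF, Q=17μC, V=2.83V), C3(1μF, Q=3μC, V=3.00V)
Op 1: CLOSE 1-2: Q_total=20.00, C_total=7.00, V=2.86; Q1=2.86, Q2=17.14; dissipated=0.012
Op 2: CLOSE 1-2: Q_total=20.00, C_total=7.00, V=2.86; Q1=2.86, Q2=17.14; dissipated=0.000
Op 3: CLOSE 1-3: Q_total=5.86, C_total=2.00, V=2.93; Q1=2.93, Q3=2.93; dissipated=0.005
Op 4: CLOSE 1-2: Q_total=20.07, C_total=7.00, V=2.87; Q1=2.87, Q2=17.20; dissipated=0.002
Op 5: CLOSE 1-3: Q_total=5.80, C_total=2.00, V=2.90; Q1=2.90, Q3=2.90; dissipated=0.001
Total dissipated: 0.020 μJ

Answer: 0.02 μJ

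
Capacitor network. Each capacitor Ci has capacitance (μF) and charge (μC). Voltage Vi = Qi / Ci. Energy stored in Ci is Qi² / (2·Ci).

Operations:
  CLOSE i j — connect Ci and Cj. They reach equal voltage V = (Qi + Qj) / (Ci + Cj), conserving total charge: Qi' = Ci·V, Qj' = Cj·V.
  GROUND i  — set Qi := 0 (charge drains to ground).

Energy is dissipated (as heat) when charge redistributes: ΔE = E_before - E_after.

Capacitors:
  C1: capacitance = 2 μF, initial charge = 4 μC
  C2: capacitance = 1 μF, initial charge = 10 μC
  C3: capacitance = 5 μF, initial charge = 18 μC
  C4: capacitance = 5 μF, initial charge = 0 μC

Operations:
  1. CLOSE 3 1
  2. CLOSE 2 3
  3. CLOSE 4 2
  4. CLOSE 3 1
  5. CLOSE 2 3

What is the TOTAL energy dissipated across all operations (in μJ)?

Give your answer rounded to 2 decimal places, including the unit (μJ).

Answer: 34.39 μJ

Derivation:
Initial: C1(2μF, Q=4μC, V=2.00V), C2(1μF, Q=10μC, V=10.00V), C3(5μF, Q=18μC, V=3.60V), C4(5μF, Q=0μC, V=0.00V)
Op 1: CLOSE 3-1: Q_total=22.00, C_total=7.00, V=3.14; Q3=15.71, Q1=6.29; dissipated=1.829
Op 2: CLOSE 2-3: Q_total=25.71, C_total=6.00, V=4.29; Q2=4.29, Q3=21.43; dissipated=19.592
Op 3: CLOSE 4-2: Q_total=4.29, C_total=6.00, V=0.71; Q4=3.57, Q2=0.71; dissipated=7.653
Op 4: CLOSE 3-1: Q_total=27.71, C_total=7.00, V=3.96; Q3=19.80, Q1=7.92; dissipated=0.933
Op 5: CLOSE 2-3: Q_total=20.51, C_total=6.00, V=3.42; Q2=3.42, Q3=17.09; dissipated=4.387
Total dissipated: 34.394 μJ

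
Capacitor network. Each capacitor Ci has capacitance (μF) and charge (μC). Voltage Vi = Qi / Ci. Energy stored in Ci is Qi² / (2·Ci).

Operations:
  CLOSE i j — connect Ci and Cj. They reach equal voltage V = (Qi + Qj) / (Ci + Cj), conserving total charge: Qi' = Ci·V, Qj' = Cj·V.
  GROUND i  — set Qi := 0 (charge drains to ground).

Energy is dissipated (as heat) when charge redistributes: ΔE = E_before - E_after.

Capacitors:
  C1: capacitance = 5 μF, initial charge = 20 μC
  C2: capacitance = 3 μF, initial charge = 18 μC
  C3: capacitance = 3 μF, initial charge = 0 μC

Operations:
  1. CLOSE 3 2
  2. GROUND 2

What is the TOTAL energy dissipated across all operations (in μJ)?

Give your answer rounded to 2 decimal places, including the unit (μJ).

Answer: 40.50 μJ

Derivation:
Initial: C1(5μF, Q=20μC, V=4.00V), C2(3μF, Q=18μC, V=6.00V), C3(3μF, Q=0μC, V=0.00V)
Op 1: CLOSE 3-2: Q_total=18.00, C_total=6.00, V=3.00; Q3=9.00, Q2=9.00; dissipated=27.000
Op 2: GROUND 2: Q2=0; energy lost=13.500
Total dissipated: 40.500 μJ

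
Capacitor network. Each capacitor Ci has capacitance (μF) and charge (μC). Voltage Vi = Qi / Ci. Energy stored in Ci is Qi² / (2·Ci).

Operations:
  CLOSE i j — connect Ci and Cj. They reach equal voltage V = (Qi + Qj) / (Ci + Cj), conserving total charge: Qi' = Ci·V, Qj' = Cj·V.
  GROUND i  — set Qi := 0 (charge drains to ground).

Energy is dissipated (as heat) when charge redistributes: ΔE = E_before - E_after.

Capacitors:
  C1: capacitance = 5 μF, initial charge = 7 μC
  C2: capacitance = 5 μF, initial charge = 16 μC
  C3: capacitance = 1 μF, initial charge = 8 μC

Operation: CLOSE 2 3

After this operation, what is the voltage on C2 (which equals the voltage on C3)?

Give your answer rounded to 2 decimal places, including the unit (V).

Answer: 4.00 V

Derivation:
Initial: C1(5μF, Q=7μC, V=1.40V), C2(5μF, Q=16μC, V=3.20V), C3(1μF, Q=8μC, V=8.00V)
Op 1: CLOSE 2-3: Q_total=24.00, C_total=6.00, V=4.00; Q2=20.00, Q3=4.00; dissipated=9.600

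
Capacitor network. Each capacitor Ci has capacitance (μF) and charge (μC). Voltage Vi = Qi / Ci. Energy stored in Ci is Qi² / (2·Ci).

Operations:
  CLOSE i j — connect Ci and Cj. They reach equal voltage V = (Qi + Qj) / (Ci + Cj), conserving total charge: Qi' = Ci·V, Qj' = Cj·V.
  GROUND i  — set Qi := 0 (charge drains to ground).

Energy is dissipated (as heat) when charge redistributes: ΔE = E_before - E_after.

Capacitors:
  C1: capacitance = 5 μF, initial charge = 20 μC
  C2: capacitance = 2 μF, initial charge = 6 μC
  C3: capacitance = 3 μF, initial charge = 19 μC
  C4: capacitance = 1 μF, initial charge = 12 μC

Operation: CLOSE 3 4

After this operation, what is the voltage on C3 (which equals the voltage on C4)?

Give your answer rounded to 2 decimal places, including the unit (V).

Answer: 7.75 V

Derivation:
Initial: C1(5μF, Q=20μC, V=4.00V), C2(2μF, Q=6μC, V=3.00V), C3(3μF, Q=19μC, V=6.33V), C4(1μF, Q=12μC, V=12.00V)
Op 1: CLOSE 3-4: Q_total=31.00, C_total=4.00, V=7.75; Q3=23.25, Q4=7.75; dissipated=12.042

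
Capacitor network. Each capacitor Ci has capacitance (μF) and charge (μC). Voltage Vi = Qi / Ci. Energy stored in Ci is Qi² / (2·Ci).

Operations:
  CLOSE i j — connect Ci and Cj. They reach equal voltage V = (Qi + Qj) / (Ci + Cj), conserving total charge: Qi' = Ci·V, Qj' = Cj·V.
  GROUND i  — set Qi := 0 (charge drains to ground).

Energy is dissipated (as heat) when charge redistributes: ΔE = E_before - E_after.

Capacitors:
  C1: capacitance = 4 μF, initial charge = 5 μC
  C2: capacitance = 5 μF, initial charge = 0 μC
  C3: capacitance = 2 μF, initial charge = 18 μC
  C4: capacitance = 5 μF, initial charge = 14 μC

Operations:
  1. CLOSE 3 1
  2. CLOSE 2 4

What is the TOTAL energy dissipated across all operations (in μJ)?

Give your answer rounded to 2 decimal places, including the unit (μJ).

Answer: 49.84 μJ

Derivation:
Initial: C1(4μF, Q=5μC, V=1.25V), C2(5μF, Q=0μC, V=0.00V), C3(2μF, Q=18μC, V=9.00V), C4(5μF, Q=14μC, V=2.80V)
Op 1: CLOSE 3-1: Q_total=23.00, C_total=6.00, V=3.83; Q3=7.67, Q1=15.33; dissipated=40.042
Op 2: CLOSE 2-4: Q_total=14.00, C_total=10.00, V=1.40; Q2=7.00, Q4=7.00; dissipated=9.800
Total dissipated: 49.842 μJ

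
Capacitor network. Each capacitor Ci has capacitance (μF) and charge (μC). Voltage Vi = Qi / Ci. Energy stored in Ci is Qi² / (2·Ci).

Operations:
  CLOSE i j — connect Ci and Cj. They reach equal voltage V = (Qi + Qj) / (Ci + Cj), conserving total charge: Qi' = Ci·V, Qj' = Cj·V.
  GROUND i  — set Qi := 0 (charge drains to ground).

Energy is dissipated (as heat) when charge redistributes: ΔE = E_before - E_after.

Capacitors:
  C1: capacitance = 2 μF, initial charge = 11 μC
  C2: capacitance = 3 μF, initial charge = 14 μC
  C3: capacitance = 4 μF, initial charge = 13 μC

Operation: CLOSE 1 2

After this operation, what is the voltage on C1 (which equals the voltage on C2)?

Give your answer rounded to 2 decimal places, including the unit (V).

Answer: 5.00 V

Derivation:
Initial: C1(2μF, Q=11μC, V=5.50V), C2(3μF, Q=14μC, V=4.67V), C3(4μF, Q=13μC, V=3.25V)
Op 1: CLOSE 1-2: Q_total=25.00, C_total=5.00, V=5.00; Q1=10.00, Q2=15.00; dissipated=0.417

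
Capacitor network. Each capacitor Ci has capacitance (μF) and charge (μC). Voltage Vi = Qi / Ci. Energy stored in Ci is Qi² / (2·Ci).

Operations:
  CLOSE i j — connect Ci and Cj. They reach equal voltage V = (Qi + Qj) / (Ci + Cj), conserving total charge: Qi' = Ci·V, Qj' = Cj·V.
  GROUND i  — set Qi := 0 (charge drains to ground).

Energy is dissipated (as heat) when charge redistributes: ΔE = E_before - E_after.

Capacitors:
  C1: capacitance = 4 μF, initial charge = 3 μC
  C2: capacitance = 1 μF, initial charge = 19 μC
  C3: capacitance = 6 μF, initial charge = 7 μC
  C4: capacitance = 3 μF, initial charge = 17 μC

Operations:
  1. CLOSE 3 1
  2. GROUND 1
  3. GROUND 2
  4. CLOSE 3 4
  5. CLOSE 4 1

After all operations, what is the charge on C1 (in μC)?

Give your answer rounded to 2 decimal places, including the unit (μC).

Answer: 4.38 μC

Derivation:
Initial: C1(4μF, Q=3μC, V=0.75V), C2(1μF, Q=19μC, V=19.00V), C3(6μF, Q=7μC, V=1.17V), C4(3μF, Q=17μC, V=5.67V)
Op 1: CLOSE 3-1: Q_total=10.00, C_total=10.00, V=1.00; Q3=6.00, Q1=4.00; dissipated=0.208
Op 2: GROUND 1: Q1=0; energy lost=2.000
Op 3: GROUND 2: Q2=0; energy lost=180.500
Op 4: CLOSE 3-4: Q_total=23.00, C_total=9.00, V=2.56; Q3=15.33, Q4=7.67; dissipated=21.778
Op 5: CLOSE 4-1: Q_total=7.67, C_total=7.00, V=1.10; Q4=3.29, Q1=4.38; dissipated=5.598
Final charges: Q1=4.38, Q2=0.00, Q3=15.33, Q4=3.29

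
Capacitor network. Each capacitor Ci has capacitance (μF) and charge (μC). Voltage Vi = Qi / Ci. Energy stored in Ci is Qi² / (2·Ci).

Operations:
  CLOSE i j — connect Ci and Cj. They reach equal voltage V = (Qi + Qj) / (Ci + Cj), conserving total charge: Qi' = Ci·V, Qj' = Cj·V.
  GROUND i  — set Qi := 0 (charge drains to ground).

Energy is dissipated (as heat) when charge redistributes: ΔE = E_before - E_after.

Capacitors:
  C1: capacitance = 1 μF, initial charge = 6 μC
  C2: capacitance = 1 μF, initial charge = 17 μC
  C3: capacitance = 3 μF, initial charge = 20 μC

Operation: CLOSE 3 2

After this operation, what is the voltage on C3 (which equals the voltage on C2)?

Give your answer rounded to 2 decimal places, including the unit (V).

Initial: C1(1μF, Q=6μC, V=6.00V), C2(1μF, Q=17μC, V=17.00V), C3(3μF, Q=20μC, V=6.67V)
Op 1: CLOSE 3-2: Q_total=37.00, C_total=4.00, V=9.25; Q3=27.75, Q2=9.25; dissipated=40.042

Answer: 9.25 V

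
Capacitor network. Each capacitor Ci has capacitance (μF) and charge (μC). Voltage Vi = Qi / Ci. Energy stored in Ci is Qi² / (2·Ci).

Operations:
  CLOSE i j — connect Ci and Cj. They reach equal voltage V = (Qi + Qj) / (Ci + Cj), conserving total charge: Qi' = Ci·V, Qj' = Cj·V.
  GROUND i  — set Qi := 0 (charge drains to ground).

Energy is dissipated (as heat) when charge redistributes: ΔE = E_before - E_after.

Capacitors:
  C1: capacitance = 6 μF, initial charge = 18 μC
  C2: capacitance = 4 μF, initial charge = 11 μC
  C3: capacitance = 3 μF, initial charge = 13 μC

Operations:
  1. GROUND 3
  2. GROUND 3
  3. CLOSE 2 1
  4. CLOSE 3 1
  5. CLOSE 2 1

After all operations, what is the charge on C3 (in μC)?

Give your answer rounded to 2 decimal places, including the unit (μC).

Initial: C1(6μF, Q=18μC, V=3.00V), C2(4μF, Q=11μC, V=2.75V), C3(3μF, Q=13μC, V=4.33V)
Op 1: GROUND 3: Q3=0; energy lost=28.167
Op 2: GROUND 3: Q3=0; energy lost=0.000
Op 3: CLOSE 2-1: Q_total=29.00, C_total=10.00, V=2.90; Q2=11.60, Q1=17.40; dissipated=0.075
Op 4: CLOSE 3-1: Q_total=17.40, C_total=9.00, V=1.93; Q3=5.80, Q1=11.60; dissipated=8.410
Op 5: CLOSE 2-1: Q_total=23.20, C_total=10.00, V=2.32; Q2=9.28, Q1=13.92; dissipated=1.121
Final charges: Q1=13.92, Q2=9.28, Q3=5.80

Answer: 5.80 μC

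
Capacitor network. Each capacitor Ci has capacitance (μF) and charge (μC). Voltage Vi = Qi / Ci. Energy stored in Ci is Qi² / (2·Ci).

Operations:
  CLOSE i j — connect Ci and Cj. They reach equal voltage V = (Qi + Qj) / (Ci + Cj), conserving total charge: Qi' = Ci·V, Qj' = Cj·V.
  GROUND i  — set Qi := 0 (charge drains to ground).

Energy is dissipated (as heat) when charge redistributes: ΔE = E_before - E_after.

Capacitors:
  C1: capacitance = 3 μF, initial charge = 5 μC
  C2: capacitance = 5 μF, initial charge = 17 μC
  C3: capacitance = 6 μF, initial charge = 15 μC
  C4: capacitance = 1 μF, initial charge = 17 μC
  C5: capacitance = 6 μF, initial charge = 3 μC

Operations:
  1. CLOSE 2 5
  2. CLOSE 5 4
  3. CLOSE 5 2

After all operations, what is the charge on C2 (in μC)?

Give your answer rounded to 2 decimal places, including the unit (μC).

Answer: 15.01 μC

Derivation:
Initial: C1(3μF, Q=5μC, V=1.67V), C2(5μF, Q=17μC, V=3.40V), C3(6μF, Q=15μC, V=2.50V), C4(1μF, Q=17μC, V=17.00V), C5(6μF, Q=3μC, V=0.50V)
Op 1: CLOSE 2-5: Q_total=20.00, C_total=11.00, V=1.82; Q2=9.09, Q5=10.91; dissipated=11.468
Op 2: CLOSE 5-4: Q_total=27.91, C_total=7.00, V=3.99; Q5=23.92, Q4=3.99; dissipated=98.780
Op 3: CLOSE 5-2: Q_total=33.01, C_total=11.00, V=3.00; Q5=18.01, Q2=15.01; dissipated=6.414
Final charges: Q1=5.00, Q2=15.01, Q3=15.00, Q4=3.99, Q5=18.01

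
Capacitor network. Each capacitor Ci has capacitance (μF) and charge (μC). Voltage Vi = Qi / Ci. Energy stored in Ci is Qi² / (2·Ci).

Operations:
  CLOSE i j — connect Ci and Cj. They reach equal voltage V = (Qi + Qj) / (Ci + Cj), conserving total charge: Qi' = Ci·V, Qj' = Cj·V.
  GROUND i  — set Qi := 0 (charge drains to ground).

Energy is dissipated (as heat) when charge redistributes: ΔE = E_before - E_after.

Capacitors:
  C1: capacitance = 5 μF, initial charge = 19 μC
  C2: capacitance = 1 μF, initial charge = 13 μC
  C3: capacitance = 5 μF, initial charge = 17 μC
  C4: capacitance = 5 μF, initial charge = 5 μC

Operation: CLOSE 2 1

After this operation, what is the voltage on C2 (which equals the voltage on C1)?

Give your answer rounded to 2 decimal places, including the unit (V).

Initial: C1(5μF, Q=19μC, V=3.80V), C2(1μF, Q=13μC, V=13.00V), C3(5μF, Q=17μC, V=3.40V), C4(5μF, Q=5μC, V=1.00V)
Op 1: CLOSE 2-1: Q_total=32.00, C_total=6.00, V=5.33; Q2=5.33, Q1=26.67; dissipated=35.267

Answer: 5.33 V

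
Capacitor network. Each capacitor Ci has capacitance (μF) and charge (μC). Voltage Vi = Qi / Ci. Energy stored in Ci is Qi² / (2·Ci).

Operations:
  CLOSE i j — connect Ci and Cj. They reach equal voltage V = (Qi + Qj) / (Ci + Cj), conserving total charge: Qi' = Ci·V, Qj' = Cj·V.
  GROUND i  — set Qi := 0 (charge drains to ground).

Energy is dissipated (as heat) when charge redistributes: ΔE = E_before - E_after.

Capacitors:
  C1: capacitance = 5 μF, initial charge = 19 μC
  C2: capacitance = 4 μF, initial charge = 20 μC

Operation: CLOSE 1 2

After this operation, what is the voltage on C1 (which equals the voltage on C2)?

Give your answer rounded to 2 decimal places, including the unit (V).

Answer: 4.33 V

Derivation:
Initial: C1(5μF, Q=19μC, V=3.80V), C2(4μF, Q=20μC, V=5.00V)
Op 1: CLOSE 1-2: Q_total=39.00, C_total=9.00, V=4.33; Q1=21.67, Q2=17.33; dissipated=1.600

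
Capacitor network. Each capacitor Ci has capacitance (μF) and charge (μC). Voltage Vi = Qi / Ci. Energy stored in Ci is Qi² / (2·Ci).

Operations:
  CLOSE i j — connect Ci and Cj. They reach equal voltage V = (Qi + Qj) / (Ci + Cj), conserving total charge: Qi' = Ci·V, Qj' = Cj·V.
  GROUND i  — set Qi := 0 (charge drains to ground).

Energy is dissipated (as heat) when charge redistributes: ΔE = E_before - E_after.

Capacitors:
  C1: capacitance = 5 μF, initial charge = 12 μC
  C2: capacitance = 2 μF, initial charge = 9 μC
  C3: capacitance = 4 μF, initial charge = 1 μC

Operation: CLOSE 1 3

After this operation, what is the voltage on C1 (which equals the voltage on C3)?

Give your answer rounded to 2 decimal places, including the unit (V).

Answer: 1.44 V

Derivation:
Initial: C1(5μF, Q=12μC, V=2.40V), C2(2μF, Q=9μC, V=4.50V), C3(4μF, Q=1μC, V=0.25V)
Op 1: CLOSE 1-3: Q_total=13.00, C_total=9.00, V=1.44; Q1=7.22, Q3=5.78; dissipated=5.136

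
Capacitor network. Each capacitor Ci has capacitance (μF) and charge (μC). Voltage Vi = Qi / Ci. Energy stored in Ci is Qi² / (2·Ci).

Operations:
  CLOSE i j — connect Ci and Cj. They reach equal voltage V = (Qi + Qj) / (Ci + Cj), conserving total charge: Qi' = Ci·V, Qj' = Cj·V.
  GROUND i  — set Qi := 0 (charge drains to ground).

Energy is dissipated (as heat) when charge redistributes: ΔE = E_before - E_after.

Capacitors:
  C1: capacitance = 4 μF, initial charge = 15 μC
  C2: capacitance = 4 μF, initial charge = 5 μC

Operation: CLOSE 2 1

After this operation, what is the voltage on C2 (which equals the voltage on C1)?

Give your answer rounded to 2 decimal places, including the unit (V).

Answer: 2.50 V

Derivation:
Initial: C1(4μF, Q=15μC, V=3.75V), C2(4μF, Q=5μC, V=1.25V)
Op 1: CLOSE 2-1: Q_total=20.00, C_total=8.00, V=2.50; Q2=10.00, Q1=10.00; dissipated=6.250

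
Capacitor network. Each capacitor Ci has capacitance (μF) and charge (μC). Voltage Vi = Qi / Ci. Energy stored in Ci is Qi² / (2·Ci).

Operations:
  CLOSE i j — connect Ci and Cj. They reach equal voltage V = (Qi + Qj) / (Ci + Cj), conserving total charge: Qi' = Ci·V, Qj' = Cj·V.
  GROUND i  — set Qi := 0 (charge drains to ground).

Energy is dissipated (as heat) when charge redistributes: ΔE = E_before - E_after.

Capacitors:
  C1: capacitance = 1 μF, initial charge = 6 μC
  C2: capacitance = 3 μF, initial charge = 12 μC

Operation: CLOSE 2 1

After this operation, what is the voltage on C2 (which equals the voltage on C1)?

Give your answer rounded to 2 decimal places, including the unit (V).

Initial: C1(1μF, Q=6μC, V=6.00V), C2(3μF, Q=12μC, V=4.00V)
Op 1: CLOSE 2-1: Q_total=18.00, C_total=4.00, V=4.50; Q2=13.50, Q1=4.50; dissipated=1.500

Answer: 4.50 V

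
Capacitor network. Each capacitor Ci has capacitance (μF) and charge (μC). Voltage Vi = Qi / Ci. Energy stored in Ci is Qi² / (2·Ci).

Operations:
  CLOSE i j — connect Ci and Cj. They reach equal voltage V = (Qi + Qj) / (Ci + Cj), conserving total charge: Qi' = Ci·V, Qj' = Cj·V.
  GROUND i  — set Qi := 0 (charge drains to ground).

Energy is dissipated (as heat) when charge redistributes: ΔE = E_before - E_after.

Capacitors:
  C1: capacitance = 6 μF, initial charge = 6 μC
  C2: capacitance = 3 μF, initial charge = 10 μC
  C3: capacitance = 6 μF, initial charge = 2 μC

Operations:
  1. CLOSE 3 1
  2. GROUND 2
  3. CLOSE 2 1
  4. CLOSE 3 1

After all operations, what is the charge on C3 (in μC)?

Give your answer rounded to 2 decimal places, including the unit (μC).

Initial: C1(6μF, Q=6μC, V=1.00V), C2(3μF, Q=10μC, V=3.33V), C3(6μF, Q=2μC, V=0.33V)
Op 1: CLOSE 3-1: Q_total=8.00, C_total=12.00, V=0.67; Q3=4.00, Q1=4.00; dissipated=0.667
Op 2: GROUND 2: Q2=0; energy lost=16.667
Op 3: CLOSE 2-1: Q_total=4.00, C_total=9.00, V=0.44; Q2=1.33, Q1=2.67; dissipated=0.444
Op 4: CLOSE 3-1: Q_total=6.67, C_total=12.00, V=0.56; Q3=3.33, Q1=3.33; dissipated=0.074
Final charges: Q1=3.33, Q2=1.33, Q3=3.33

Answer: 3.33 μC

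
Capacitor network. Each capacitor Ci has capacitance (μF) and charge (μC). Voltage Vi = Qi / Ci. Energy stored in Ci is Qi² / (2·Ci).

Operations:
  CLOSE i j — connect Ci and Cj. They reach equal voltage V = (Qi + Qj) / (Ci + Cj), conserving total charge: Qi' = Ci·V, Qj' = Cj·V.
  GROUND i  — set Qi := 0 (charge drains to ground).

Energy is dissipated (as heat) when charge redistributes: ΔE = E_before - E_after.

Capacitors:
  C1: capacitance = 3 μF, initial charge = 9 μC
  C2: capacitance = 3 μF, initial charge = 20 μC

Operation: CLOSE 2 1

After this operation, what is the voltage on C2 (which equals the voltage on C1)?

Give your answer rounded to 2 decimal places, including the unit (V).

Initial: C1(3μF, Q=9μC, V=3.00V), C2(3μF, Q=20μC, V=6.67V)
Op 1: CLOSE 2-1: Q_total=29.00, C_total=6.00, V=4.83; Q2=14.50, Q1=14.50; dissipated=10.083

Answer: 4.83 V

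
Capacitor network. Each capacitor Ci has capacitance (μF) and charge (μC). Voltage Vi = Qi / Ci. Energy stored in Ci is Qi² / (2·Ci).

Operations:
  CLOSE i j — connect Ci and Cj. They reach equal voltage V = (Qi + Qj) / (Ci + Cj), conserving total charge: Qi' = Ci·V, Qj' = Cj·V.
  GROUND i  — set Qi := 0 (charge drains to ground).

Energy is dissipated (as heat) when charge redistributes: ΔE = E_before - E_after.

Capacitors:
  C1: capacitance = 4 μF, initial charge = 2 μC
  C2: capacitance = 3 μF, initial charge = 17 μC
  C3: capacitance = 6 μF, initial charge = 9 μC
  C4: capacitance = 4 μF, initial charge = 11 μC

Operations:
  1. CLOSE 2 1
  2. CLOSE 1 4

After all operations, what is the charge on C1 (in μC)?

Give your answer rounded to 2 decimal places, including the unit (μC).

Answer: 10.93 μC

Derivation:
Initial: C1(4μF, Q=2μC, V=0.50V), C2(3μF, Q=17μC, V=5.67V), C3(6μF, Q=9μC, V=1.50V), C4(4μF, Q=11μC, V=2.75V)
Op 1: CLOSE 2-1: Q_total=19.00, C_total=7.00, V=2.71; Q2=8.14, Q1=10.86; dissipated=22.881
Op 2: CLOSE 1-4: Q_total=21.86, C_total=8.00, V=2.73; Q1=10.93, Q4=10.93; dissipated=0.001
Final charges: Q1=10.93, Q2=8.14, Q3=9.00, Q4=10.93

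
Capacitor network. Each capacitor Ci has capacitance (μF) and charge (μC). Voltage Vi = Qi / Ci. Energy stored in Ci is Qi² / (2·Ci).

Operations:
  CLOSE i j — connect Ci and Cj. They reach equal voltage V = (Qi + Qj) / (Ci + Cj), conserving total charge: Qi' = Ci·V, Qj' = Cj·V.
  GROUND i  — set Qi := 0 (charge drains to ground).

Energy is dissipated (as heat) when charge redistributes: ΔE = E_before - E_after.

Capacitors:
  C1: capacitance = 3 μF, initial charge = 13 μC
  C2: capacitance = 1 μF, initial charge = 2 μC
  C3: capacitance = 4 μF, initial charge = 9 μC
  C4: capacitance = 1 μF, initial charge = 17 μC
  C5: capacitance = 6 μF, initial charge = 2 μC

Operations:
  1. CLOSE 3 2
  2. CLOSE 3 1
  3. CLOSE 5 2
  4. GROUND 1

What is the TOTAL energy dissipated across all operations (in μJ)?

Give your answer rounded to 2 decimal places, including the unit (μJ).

Answer: 19.97 μJ

Derivation:
Initial: C1(3μF, Q=13μC, V=4.33V), C2(1μF, Q=2μC, V=2.00V), C3(4μF, Q=9μC, V=2.25V), C4(1μF, Q=17μC, V=17.00V), C5(6μF, Q=2μC, V=0.33V)
Op 1: CLOSE 3-2: Q_total=11.00, C_total=5.00, V=2.20; Q3=8.80, Q2=2.20; dissipated=0.025
Op 2: CLOSE 3-1: Q_total=21.80, C_total=7.00, V=3.11; Q3=12.46, Q1=9.34; dissipated=3.901
Op 3: CLOSE 5-2: Q_total=4.20, C_total=7.00, V=0.60; Q5=3.60, Q2=0.60; dissipated=1.493
Op 4: GROUND 1: Q1=0; energy lost=14.548
Total dissipated: 19.967 μJ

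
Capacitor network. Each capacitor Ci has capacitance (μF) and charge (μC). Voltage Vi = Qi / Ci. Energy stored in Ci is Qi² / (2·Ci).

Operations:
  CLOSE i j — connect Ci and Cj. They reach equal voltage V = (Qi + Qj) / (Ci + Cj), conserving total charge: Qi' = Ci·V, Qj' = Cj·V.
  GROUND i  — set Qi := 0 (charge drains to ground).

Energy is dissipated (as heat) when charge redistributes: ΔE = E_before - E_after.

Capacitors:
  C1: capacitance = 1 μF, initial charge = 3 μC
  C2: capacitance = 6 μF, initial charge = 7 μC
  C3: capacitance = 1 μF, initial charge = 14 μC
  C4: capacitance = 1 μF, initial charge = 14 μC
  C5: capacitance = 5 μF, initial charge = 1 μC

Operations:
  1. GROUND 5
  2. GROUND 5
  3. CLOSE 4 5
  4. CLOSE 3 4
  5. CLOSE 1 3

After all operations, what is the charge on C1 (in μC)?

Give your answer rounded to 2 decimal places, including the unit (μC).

Initial: C1(1μF, Q=3μC, V=3.00V), C2(6μF, Q=7μC, V=1.17V), C3(1μF, Q=14μC, V=14.00V), C4(1μF, Q=14μC, V=14.00V), C5(5μF, Q=1μC, V=0.20V)
Op 1: GROUND 5: Q5=0; energy lost=0.100
Op 2: GROUND 5: Q5=0; energy lost=0.000
Op 3: CLOSE 4-5: Q_total=14.00, C_total=6.00, V=2.33; Q4=2.33, Q5=11.67; dissipated=81.667
Op 4: CLOSE 3-4: Q_total=16.33, C_total=2.00, V=8.17; Q3=8.17, Q4=8.17; dissipated=34.028
Op 5: CLOSE 1-3: Q_total=11.17, C_total=2.00, V=5.58; Q1=5.58, Q3=5.58; dissipated=6.674
Final charges: Q1=5.58, Q2=7.00, Q3=5.58, Q4=8.17, Q5=11.67

Answer: 5.58 μC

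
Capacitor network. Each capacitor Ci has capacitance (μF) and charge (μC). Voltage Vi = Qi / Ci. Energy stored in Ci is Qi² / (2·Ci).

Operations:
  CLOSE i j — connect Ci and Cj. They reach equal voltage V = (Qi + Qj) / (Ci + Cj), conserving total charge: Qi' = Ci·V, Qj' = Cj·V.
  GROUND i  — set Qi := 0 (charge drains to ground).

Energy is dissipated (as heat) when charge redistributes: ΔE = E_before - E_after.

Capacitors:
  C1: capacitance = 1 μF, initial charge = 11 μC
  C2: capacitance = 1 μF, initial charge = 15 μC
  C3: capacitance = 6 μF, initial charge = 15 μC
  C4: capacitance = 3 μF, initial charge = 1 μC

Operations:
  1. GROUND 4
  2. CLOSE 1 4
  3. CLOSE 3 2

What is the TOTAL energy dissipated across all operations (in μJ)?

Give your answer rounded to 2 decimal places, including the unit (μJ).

Initial: C1(1μF, Q=11μC, V=11.00V), C2(1μF, Q=15μC, V=15.00V), C3(6μF, Q=15μC, V=2.50V), C4(3μF, Q=1μC, V=0.33V)
Op 1: GROUND 4: Q4=0; energy lost=0.167
Op 2: CLOSE 1-4: Q_total=11.00, C_total=4.00, V=2.75; Q1=2.75, Q4=8.25; dissipated=45.375
Op 3: CLOSE 3-2: Q_total=30.00, C_total=7.00, V=4.29; Q3=25.71, Q2=4.29; dissipated=66.964
Total dissipated: 112.506 μJ

Answer: 112.51 μJ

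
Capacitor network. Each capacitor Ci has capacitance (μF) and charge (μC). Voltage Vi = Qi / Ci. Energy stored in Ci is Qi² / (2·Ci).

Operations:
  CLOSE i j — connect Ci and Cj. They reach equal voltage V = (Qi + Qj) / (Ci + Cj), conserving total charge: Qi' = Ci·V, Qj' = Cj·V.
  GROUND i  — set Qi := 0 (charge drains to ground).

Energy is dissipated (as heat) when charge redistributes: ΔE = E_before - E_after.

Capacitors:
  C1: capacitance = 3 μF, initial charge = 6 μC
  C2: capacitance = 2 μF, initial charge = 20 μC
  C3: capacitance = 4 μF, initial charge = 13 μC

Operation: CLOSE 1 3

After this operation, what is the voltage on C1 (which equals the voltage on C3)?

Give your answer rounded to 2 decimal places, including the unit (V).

Answer: 2.71 V

Derivation:
Initial: C1(3μF, Q=6μC, V=2.00V), C2(2μF, Q=20μC, V=10.00V), C3(4μF, Q=13μC, V=3.25V)
Op 1: CLOSE 1-3: Q_total=19.00, C_total=7.00, V=2.71; Q1=8.14, Q3=10.86; dissipated=1.339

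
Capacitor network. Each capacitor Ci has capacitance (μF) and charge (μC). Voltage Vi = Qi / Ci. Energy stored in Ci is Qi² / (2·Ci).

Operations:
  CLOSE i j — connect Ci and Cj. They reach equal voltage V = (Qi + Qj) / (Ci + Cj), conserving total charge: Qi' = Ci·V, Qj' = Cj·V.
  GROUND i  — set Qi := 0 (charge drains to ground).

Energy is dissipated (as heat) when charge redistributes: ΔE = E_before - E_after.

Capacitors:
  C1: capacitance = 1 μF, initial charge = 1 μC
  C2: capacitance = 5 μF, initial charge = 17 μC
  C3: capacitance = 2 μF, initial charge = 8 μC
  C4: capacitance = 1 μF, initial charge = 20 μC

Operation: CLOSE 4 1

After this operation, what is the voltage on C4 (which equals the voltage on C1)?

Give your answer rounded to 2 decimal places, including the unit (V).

Initial: C1(1μF, Q=1μC, V=1.00V), C2(5μF, Q=17μC, V=3.40V), C3(2μF, Q=8μC, V=4.00V), C4(1μF, Q=20μC, V=20.00V)
Op 1: CLOSE 4-1: Q_total=21.00, C_total=2.00, V=10.50; Q4=10.50, Q1=10.50; dissipated=90.250

Answer: 10.50 V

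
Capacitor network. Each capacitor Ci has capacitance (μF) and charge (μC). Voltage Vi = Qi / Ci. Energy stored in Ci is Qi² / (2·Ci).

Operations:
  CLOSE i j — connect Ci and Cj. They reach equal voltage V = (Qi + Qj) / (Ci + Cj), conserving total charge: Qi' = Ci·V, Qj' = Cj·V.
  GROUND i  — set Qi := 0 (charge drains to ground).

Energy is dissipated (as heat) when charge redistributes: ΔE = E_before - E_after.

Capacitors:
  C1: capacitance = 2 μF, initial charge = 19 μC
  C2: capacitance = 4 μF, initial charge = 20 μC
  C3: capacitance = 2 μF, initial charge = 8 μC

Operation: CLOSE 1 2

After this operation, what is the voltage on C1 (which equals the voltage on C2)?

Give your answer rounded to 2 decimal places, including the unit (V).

Answer: 6.50 V

Derivation:
Initial: C1(2μF, Q=19μC, V=9.50V), C2(4μF, Q=20μC, V=5.00V), C3(2μF, Q=8μC, V=4.00V)
Op 1: CLOSE 1-2: Q_total=39.00, C_total=6.00, V=6.50; Q1=13.00, Q2=26.00; dissipated=13.500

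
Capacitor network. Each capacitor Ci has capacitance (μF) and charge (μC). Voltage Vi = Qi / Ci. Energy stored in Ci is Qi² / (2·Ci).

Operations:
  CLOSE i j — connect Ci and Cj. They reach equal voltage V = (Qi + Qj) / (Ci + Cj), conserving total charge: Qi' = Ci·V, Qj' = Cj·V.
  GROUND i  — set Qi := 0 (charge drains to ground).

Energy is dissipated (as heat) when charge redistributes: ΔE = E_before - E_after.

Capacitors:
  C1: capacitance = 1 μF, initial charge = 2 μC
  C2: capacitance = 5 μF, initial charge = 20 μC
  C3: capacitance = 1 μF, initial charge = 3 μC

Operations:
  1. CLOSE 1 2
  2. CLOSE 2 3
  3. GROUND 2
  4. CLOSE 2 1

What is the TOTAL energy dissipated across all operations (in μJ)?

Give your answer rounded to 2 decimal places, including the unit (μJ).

Initial: C1(1μF, Q=2μC, V=2.00V), C2(5μF, Q=20μC, V=4.00V), C3(1μF, Q=3μC, V=3.00V)
Op 1: CLOSE 1-2: Q_total=22.00, C_total=6.00, V=3.67; Q1=3.67, Q2=18.33; dissipated=1.667
Op 2: CLOSE 2-3: Q_total=21.33, C_total=6.00, V=3.56; Q2=17.78, Q3=3.56; dissipated=0.185
Op 3: GROUND 2: Q2=0; energy lost=31.605
Op 4: CLOSE 2-1: Q_total=3.67, C_total=6.00, V=0.61; Q2=3.06, Q1=0.61; dissipated=5.602
Total dissipated: 39.059 μJ

Answer: 39.06 μJ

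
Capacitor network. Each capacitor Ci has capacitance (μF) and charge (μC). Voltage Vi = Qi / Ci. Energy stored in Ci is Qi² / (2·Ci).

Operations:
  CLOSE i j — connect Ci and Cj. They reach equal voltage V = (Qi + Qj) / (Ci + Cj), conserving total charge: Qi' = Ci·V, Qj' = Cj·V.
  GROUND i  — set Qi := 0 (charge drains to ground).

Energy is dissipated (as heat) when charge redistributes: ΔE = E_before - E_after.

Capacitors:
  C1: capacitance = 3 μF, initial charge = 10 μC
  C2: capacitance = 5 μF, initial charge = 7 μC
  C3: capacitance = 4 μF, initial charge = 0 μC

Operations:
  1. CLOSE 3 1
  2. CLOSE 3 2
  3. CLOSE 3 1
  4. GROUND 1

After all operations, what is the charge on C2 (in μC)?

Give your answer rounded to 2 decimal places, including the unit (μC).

Answer: 7.06 μC

Derivation:
Initial: C1(3μF, Q=10μC, V=3.33V), C2(5μF, Q=7μC, V=1.40V), C3(4μF, Q=0μC, V=0.00V)
Op 1: CLOSE 3-1: Q_total=10.00, C_total=7.00, V=1.43; Q3=5.71, Q1=4.29; dissipated=9.524
Op 2: CLOSE 3-2: Q_total=12.71, C_total=9.00, V=1.41; Q3=5.65, Q2=7.06; dissipated=0.001
Op 3: CLOSE 3-1: Q_total=9.94, C_total=7.00, V=1.42; Q3=5.68, Q1=4.26; dissipated=0.000
Op 4: GROUND 1: Q1=0; energy lost=3.022
Final charges: Q1=0.00, Q2=7.06, Q3=5.68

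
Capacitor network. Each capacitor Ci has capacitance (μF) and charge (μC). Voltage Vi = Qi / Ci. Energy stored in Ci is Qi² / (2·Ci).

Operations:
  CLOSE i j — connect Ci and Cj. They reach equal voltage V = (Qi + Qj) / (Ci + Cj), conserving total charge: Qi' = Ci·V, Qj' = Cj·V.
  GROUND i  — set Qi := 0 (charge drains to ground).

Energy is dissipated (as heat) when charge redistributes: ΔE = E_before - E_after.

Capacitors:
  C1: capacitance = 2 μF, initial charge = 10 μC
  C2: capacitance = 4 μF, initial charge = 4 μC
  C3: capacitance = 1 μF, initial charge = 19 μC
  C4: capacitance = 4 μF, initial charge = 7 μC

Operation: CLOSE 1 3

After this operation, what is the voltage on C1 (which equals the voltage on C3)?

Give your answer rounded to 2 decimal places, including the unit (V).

Answer: 9.67 V

Derivation:
Initial: C1(2μF, Q=10μC, V=5.00V), C2(4μF, Q=4μC, V=1.00V), C3(1μF, Q=19μC, V=19.00V), C4(4μF, Q=7μC, V=1.75V)
Op 1: CLOSE 1-3: Q_total=29.00, C_total=3.00, V=9.67; Q1=19.33, Q3=9.67; dissipated=65.333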